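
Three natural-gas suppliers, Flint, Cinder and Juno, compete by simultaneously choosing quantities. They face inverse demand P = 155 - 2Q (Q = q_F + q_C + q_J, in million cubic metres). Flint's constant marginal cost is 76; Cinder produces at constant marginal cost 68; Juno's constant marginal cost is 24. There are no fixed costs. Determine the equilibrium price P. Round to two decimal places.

80.75

Flint's profit: π_F = (155 - 2Q)q_F - (76q_F). Setting ∂π_F/∂q_F = 0: 79 - 4q_F - 2(q_C + q_J) = 0.
Cinder's first-order condition: 87 - 4q_C - 2(q_F + q_J) = 0.
Juno's profit: π_J = (155 - 2Q)q_J - (24q_J). Setting ∂π_J/∂q_J = 0: 131 - 4q_J - 2(q_F + q_C) = 0.
Adding the 3 conditions: 297 − 4Q − 4Q = 0, i.e. Q = 297/8.
Back-substituting: q_F = (79 − 297/4)/2 = 19/8, q_C = (87 − 297/4)/2 = 51/8, q_J = (131 − 297/4)/2 = 227/8.
Total output Q = 297/8, so price P = 155 - 2·(297/8) = 323/4.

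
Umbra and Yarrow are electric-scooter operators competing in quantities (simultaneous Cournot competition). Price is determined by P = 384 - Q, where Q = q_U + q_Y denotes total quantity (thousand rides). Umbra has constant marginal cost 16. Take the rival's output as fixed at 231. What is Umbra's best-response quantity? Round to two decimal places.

68.50

With the rival's output fixed at 231, Umbra's profit is π_U = (384 - 231 - q_U)q_U - (16q_U) = (153 - q_U)q_U - (16q_U).
∂π_U/∂q_U = 137 - 2q_U = 0, so q_U = 137/2.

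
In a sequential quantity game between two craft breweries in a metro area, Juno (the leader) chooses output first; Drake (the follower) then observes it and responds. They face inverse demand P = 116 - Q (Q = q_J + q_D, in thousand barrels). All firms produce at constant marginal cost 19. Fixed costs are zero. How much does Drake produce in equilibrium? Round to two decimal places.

Solve by backward induction. Given q_J, the follower Drake maximises π_D = (116 - q_J - q_D)q_D - 19q_D.
Setting the follower's marginal profit to zero, 97 - q_J - 2q_D = 0, i.e. q_D = (97 - q_J)/2.
Juno substitutes q_D(q_J) into its own profit: π_J = q_J(116 - q_J - (97 - q_J)/2) - 19q_J = (135/2 - (1/2)q_J)q_J - 19q_J.
Maximising: ∂π_J/∂q_J = 97/2 - q_J = 0, giving q_J = 97/2.
Then q_D = (97 - 97/2)/2 = 97/4.

24.25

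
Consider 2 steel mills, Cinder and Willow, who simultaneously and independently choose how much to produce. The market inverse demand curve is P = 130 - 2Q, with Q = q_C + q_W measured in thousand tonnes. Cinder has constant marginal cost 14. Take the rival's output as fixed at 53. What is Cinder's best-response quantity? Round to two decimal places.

2.50

With the rival's output fixed at 53, Cinder's profit is π_C = (130 - 2·53 - 2q_C)q_C - (14q_C) = (24 - 2q_C)q_C - (14q_C).
∂π_C/∂q_C = 10 - 4q_C = 0, so q_C = 5/2.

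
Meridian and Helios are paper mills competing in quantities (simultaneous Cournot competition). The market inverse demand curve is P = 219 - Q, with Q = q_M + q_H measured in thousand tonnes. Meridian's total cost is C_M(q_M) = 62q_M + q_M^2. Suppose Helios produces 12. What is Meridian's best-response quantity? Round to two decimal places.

With the rival's output fixed at 12, Meridian's profit is π_M = (219 - 12 - q_M)q_M - (62q_M + q_M²) = (207 - q_M)q_M - (62q_M + q_M²).
∂π_M/∂q_M = 145 - 4q_M = 0, so q_M = 145/4.

36.25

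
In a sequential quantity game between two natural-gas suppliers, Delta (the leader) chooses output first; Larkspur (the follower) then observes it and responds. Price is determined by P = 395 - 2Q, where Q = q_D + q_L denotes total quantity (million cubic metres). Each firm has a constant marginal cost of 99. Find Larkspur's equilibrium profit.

The follower Larkspur best-responds to any q_D: π_L = (395 - 2Q)q_L - 99q_L.
Follower FOC: 296 - 2q_D - 4q_L = 0, so q_L(q_D) = (296 - 2q_D)/4.
The leader anticipates this reaction. Substituting into P = 395 - 2Q gives P = 247 - q_D, so π_D = (247 - q_D)q_D - 99q_D.
Leader FOC: 148 - 2q_D = 0, so q_D = 74.
Then q_L = (296 - 2·74)/4 = 37.
Price P = 395 - 2·111 = 173.
Larkspur's profit: (173 - 99)·37 = 2738.

2738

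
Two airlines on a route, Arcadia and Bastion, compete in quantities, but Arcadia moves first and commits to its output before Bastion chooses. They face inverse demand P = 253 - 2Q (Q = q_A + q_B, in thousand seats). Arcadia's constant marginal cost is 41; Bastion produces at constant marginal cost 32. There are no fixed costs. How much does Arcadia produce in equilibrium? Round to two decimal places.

50.75

The follower Bastion best-responds to any q_A: π_B = (253 - 2Q)q_B - 32q_B.
∂π_B/∂q_B = 221 - 2q_A - 4q_B = 0 gives the reaction function q_B = (221 - 2q_A)/4.
Arcadia substitutes q_B(q_A) into its own profit: π_A = q_A(253 - 2q_A - (221 - 2q_A)/2) - 41q_A = (285/2 - q_A)q_A - 41q_A.
Leader FOC: 203/2 - 2q_A = 0, so q_A = 203/4.
Then q_B = (221 - 2·(203/4))/4 = 239/8.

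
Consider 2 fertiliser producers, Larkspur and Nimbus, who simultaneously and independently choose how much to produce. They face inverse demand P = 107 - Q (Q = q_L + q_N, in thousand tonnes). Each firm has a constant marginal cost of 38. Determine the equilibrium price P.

A representative firm's profit is π_i = q_i(107 - Q) - 38q_i.
Setting ∂π_i/∂q_i = 0 with rivals' quantities fixed: 69 - 2q_i - q_j = 0.
By symmetry each firm produces the same amount; substituting q_j = q_i yields q_i = 69/3 = 23.
Total output Q = 46, so price P = 107 - 46 = 61.

61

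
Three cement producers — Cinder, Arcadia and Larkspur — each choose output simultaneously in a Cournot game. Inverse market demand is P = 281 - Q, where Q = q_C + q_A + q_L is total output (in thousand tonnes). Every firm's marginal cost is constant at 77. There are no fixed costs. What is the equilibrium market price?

A representative firm's profit is π_i = q_i(281 - Q) - 77q_i.
First-order condition (treating rivals' output as given): 204 - 2q_i - Σ_{j≠i} q_j = 0.
By symmetry each firm produces the same amount; substituting Σ_{j≠i} q_j = 2q_i yields q_i = 204/4 = 51.
Total output Q = 153, so price P = 281 - 153 = 128.

128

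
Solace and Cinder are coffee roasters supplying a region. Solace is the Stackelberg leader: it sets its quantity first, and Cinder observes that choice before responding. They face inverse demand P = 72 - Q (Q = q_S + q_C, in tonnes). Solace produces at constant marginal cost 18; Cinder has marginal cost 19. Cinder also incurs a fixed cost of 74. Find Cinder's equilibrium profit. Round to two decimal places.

The follower Cinder best-responds to any q_S: π_C = (72 - Q)q_C - 19q_C.
∂π_C/∂q_C = 53 - q_S - 2q_C = 0 gives the reaction function q_C = (53 - q_S)/2.
The leader anticipates this reaction. Substituting into P = 72 - Q gives P = 91/2 - (1/2)q_S, so π_S = (91/2 - (1/2)q_S)q_S - 18q_S.
Leader FOC: 55/2 - q_S = 0, so q_S = 55/2.
Then q_C = (53 - 55/2)/2 = 51/4.
Price P = 72 - 161/4 = 127/4.
Cinder's profit: (127/4 - 19)·(51/4) - 74 = 1417/16.

88.56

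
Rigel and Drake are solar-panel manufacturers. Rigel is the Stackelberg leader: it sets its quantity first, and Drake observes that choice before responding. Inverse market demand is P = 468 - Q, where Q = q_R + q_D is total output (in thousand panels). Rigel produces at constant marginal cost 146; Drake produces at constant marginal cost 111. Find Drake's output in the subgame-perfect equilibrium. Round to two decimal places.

The follower Drake best-responds to any q_R: π_D = (468 - Q)q_D - 111q_D.
Follower FOC: 357 - q_R - 2q_D = 0, so q_D(q_R) = (357 - q_R)/2.
Rigel substitutes q_D(q_R) into its own profit: π_R = q_R(468 - q_R - (357 - q_R)/2) - 146q_R = (579/2 - (1/2)q_R)q_R - 146q_R.
Leader FOC: 287/2 - q_R = 0, so q_R = 287/2.
Then q_D = (357 - 287/2)/2 = 427/4.

106.75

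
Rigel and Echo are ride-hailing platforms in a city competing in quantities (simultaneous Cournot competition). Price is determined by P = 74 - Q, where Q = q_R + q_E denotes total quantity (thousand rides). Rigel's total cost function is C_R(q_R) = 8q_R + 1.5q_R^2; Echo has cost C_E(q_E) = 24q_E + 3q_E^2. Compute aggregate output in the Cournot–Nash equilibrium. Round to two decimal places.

16.97

Rigel's profit: π_R = (74 - Q)q_R - (8q_R + (3/2)q_R²). Setting ∂π_R/∂q_R = 0: 66 - 5q_R - (q_E) = 0.
Echo's profit: π_E = (74 - Q)q_E - (24q_E + 3q_E²). Setting ∂π_E/∂q_E = 0: 50 - 8q_E - (q_R) = 0.
Best responses: q_R = (66 - q_E)/5, q_E = (50 - q_R)/8.
Solving the pair: q_R = 478/39, q_E = 184/39.
Total output Q = 478/39 + 184/39 = 662/39.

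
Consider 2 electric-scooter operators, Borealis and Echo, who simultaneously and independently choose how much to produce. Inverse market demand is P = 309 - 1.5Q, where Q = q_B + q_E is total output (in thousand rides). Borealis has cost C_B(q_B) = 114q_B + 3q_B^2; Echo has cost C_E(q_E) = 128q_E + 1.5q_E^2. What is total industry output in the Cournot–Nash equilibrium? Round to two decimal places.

43.19

Borealis's profit: π_B = (309 - 1.5Q)q_B - (114q_B + 3q_B²). Setting ∂π_B/∂q_B = 0: 195 - 9q_B - (3/2)(q_E) = 0.
Echo's first-order condition: 181 - 6q_E - (3/2)(q_B) = 0.
Best responses: q_B = (195 - (3/2)q_E)/9, q_E = (181 - (3/2)q_B)/6.
Substituting one into the other gives q_B = 1198/69 and q_E = 594/23.
Total output Q = 1198/69 + 594/23 = 43.1884.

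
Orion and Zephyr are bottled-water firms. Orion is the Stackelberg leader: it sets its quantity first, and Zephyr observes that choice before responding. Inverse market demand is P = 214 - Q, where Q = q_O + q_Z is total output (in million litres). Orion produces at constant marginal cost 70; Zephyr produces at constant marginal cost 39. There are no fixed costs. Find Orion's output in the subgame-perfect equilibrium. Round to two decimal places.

56.50

Solve by backward induction. Given q_O, the follower Zephyr maximises π_Z = (214 - q_O - q_Z)q_Z - 39q_Z.
Setting the follower's marginal profit to zero, 175 - q_O - 2q_Z = 0, i.e. q_Z = (175 - q_O)/2.
Orion substitutes q_Z(q_O) into its own profit: π_O = q_O(214 - q_O - (175 - q_O)/2) - 70q_O = (253/2 - (1/2)q_O)q_O - 70q_O.
Maximising: ∂π_O/∂q_O = 113/2 - q_O = 0, giving q_O = 113/2.
Then q_Z = (175 - 113/2)/2 = 237/4.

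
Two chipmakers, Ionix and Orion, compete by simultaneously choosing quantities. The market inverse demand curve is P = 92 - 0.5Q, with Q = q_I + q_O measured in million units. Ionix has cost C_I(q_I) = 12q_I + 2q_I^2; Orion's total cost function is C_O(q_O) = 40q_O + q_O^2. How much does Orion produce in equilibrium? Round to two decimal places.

14.92

Ionix's profit: π_I = (92 - 0.5Q)q_I - (12q_I + 2q_I²). Setting ∂π_I/∂q_I = 0: 80 - 5q_I - (1/2)(q_O) = 0.
Orion's first-order condition: 52 - 3q_O - (1/2)(q_I) = 0.
Rearranging gives the reaction functions q_I = (80 - (1/2)q_O)/5 and q_O = (52 - (1/2)q_I)/3.
Solving the pair: q_I = 856/59, q_O = 880/59.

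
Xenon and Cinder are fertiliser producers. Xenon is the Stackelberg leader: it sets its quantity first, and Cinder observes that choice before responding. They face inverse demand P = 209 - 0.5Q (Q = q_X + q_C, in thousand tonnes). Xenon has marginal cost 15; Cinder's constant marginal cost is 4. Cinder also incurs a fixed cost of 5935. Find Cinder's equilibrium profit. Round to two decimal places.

Solve by backward induction. Given q_X, the follower Cinder maximises π_C = (209 - (1/2)q_X - (1/2)q_C)q_C - 4q_C.
Follower FOC: 205 - (1/2)q_X - q_C = 0, so q_C(q_X) = (205 - (1/2)q_X).
Xenon substitutes q_C(q_X) into its own profit: π_X = q_X(209 - (1/2)q_X - (205 - (1/2)q_X)/2) - 15q_X = (213/2 - (1/4)q_X)q_X - 15q_X.
Maximising: ∂π_X/∂q_X = 183/2 - (1/2)q_X = 0, giving q_X = 183.
Then q_C = (205 - (1/2)·183) = 227/2.
Price P = 209 - (1/2)·(593/2) = 243/4.
Cinder's profit: (243/4 - 4)·(227/2) - 5935 = 506.1250.

506.13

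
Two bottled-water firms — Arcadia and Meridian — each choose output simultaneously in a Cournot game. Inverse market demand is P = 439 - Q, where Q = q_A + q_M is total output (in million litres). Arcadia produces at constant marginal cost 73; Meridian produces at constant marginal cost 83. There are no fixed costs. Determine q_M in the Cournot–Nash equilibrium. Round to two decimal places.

115.33

Arcadia's profit: π_A = (439 - Q)q_A - (73q_A). Setting ∂π_A/∂q_A = 0: 366 - 2q_A - (q_M) = 0.
Meridian's profit: π_M = (439 - Q)q_M - (83q_M). Setting ∂π_M/∂q_M = 0: 356 - 2q_M - (q_A) = 0.
Best responses: q_A = (366 - q_M)/2, q_M = (356 - q_A)/2.
Solving the pair: q_A = 376/3, q_M = 346/3.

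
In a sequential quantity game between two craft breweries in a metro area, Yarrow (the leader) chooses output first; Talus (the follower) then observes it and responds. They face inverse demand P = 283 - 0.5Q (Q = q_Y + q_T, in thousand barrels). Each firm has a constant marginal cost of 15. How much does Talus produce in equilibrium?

Solve by backward induction. Given q_Y, the follower Talus maximises π_T = (283 - (1/2)q_Y - (1/2)q_T)q_T - 15q_T.
∂π_T/∂q_T = 268 - (1/2)q_Y - q_T = 0 gives the reaction function q_T = (268 - (1/2)q_Y).
The leader anticipates this reaction. Substituting into P = 283 - 0.5Q gives P = 149 - (1/4)q_Y, so π_Y = (149 - (1/4)q_Y)q_Y - 15q_Y.
Maximising: ∂π_Y/∂q_Y = 134 - (1/2)q_Y = 0, giving q_Y = 268.
Then q_T = (268 - (1/2)·268) = 134.

134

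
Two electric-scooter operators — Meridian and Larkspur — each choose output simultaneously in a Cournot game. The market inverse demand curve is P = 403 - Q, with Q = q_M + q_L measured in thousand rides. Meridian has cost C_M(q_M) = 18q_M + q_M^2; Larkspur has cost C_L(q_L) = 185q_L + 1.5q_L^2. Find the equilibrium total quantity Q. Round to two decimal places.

Meridian's profit: π_M = (403 - Q)q_M - (18q_M + q_M²). Setting ∂π_M/∂q_M = 0: 385 - 4q_M - (q_L) = 0.
Larkspur's profit: π_L = (403 - Q)q_L - (185q_L + (3/2)q_L²). Setting ∂π_L/∂q_L = 0: 218 - 5q_L - (q_M) = 0.
Best responses: q_M = (385 - q_L)/4, q_L = (218 - q_M)/5.
Substituting one into the other gives q_M = 1707/19 and q_L = 487/19.
Total output Q = 1707/19 + 487/19 = 115.4737.

115.47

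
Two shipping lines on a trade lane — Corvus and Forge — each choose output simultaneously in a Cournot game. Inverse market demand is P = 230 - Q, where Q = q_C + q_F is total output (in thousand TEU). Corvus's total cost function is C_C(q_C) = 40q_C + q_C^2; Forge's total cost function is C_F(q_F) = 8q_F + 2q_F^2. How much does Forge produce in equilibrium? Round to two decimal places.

30.35

Corvus's profit: π_C = (230 - Q)q_C - (40q_C + q_C²). Setting ∂π_C/∂q_C = 0: 190 - 4q_C - (q_F) = 0.
Forge's profit: π_F = (230 - Q)q_F - (8q_F + 2q_F²). Setting ∂π_F/∂q_F = 0: 222 - 6q_F - (q_C) = 0.
So q_C = (190 - q_F)/4 and q_F = (222 - q_C)/6.
Substituting one into the other gives q_C = 918/23 and q_F = 698/23.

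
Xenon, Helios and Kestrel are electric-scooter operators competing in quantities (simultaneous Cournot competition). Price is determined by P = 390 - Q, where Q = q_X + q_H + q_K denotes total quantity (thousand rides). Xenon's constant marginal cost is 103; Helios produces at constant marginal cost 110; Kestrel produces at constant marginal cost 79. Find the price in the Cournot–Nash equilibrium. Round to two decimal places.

Xenon's profit: π_X = (390 - Q)q_X - (103q_X). Setting ∂π_X/∂q_X = 0: 287 - 2q_X - (q_H + q_K) = 0.
Helios's first-order condition: 280 - 2q_H - (q_X + q_K) = 0.
Kestrel's first-order condition: 311 - 2q_K - (q_X + q_H) = 0.
Adding the 3 first-order conditions: 878 − 4Q = 0, so Q = 439/2.
Back-substituting: q_X = (287 − 439/2) = 135/2, q_H = (280 − 439/2) = 121/2, q_K = (311 − 439/2) = 183/2.
Total output Q = 439/2, so price P = 390 - 439/2 = 341/2.

170.50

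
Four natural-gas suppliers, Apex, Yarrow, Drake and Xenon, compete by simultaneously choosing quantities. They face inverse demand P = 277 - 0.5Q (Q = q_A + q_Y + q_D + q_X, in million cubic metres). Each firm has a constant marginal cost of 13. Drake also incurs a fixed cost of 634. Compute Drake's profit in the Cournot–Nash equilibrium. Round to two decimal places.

4941.68

Each firm earns π_i = (277 - 0.5Q)q_i - 13q_i.
Setting ∂π_i/∂q_i = 0 with rivals' quantities fixed: 264 - q_i - (1/2)·Σ_{j≠i} q_j = 0.
With identical firms every q_j equals q_i, so Σ_{j≠i} q_j = 3q_i and 264 = (5/2)q_i, giving q_i = 528/5.
Price P = 277 - (1/2)·422.4000 = 329/5.
Drake's profit: (329/5 - 13)·(528/5) - 634 = 4941.6800.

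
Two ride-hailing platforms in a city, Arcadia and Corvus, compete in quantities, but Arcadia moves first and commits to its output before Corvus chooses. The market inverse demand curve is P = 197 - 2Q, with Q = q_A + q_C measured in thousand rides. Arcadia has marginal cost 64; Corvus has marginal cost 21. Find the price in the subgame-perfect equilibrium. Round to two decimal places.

86.50

Solve by backward induction. Given q_A, the follower Corvus maximises π_C = (197 - 2q_A - 2q_C)q_C - 21q_C.
Setting the follower's marginal profit to zero, 176 - 2q_A - 4q_C = 0, i.e. q_C = (176 - 2q_A)/4.
Arcadia substitutes q_C(q_A) into its own profit: π_A = q_A(197 - 2q_A - (176 - 2q_A)/2) - 64q_A = (109 - q_A)q_A - 64q_A.
Maximising: ∂π_A/∂q_A = 45 - 2q_A = 0, giving q_A = 45/2.
Then q_C = (176 - 2·(45/2))/4 = 131/4.
Total output Q = 221/4, so price P = 197 - 2·(221/4) = 173/2.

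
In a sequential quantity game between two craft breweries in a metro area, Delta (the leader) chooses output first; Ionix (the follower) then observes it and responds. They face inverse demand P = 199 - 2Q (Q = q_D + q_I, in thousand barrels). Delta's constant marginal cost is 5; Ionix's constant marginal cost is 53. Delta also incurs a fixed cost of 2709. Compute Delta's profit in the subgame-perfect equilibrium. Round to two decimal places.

The follower Ionix best-responds to any q_D: π_I = (199 - 2Q)q_I - 53q_I.
∂π_I/∂q_I = 146 - 2q_D - 4q_I = 0 gives the reaction function q_I = (146 - 2q_D)/4.
Delta substitutes q_I(q_D) into its own profit: π_D = q_D(199 - 2q_D - (146 - 2q_D)/2) - 5q_D = (126 - q_D)q_D - 5q_D.
The leader's first-order condition 121 - 2q_D = 0 yields q_D = 121/2.
Then q_I = (146 - 2·(121/2))/4 = 25/4.
Price P = 199 - 2·(267/4) = 131/2.
Delta's profit: (131/2 - 5)·(121/2) - 2709 = 951.2500.

951.25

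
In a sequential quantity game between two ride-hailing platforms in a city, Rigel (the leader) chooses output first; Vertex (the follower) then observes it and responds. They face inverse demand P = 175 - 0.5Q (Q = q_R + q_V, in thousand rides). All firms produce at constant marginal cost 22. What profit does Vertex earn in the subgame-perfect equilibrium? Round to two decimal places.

Solve by backward induction. Given q_R, the follower Vertex maximises π_V = (175 - (1/2)q_R - (1/2)q_V)q_V - 22q_V.
Setting the follower's marginal profit to zero, 153 - (1/2)q_R - q_V = 0, i.e. q_V = (153 - (1/2)q_R).
The leader anticipates this reaction. Substituting into P = 175 - 0.5Q gives P = 197/2 - (1/4)q_R, so π_R = (197/2 - (1/4)q_R)q_R - 22q_R.
Leader FOC: 153/2 - (1/2)q_R = 0, so q_R = 153.
Then q_V = (153 - (1/2)·153) = 153/2.
Price P = 175 - (1/2)·(459/2) = 241/4.
Vertex's profit: (241/4 - 22)·(153/2) = 2926.1250.

2926.13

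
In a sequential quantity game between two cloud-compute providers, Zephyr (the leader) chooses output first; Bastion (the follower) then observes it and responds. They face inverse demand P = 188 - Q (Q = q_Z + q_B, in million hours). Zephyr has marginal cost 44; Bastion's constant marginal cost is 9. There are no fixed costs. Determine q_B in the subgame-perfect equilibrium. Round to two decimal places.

62.25

Solve by backward induction. Given q_Z, the follower Bastion maximises π_B = (188 - q_Z - q_B)q_B - 9q_B.
Setting the follower's marginal profit to zero, 179 - q_Z - 2q_B = 0, i.e. q_B = (179 - q_Z)/2.
The leader anticipates this reaction. Substituting into P = 188 - Q gives P = 197/2 - (1/2)q_Z, so π_Z = (197/2 - (1/2)q_Z)q_Z - 44q_Z.
Maximising: ∂π_Z/∂q_Z = 109/2 - q_Z = 0, giving q_Z = 109/2.
Then q_B = (179 - 109/2)/2 = 249/4.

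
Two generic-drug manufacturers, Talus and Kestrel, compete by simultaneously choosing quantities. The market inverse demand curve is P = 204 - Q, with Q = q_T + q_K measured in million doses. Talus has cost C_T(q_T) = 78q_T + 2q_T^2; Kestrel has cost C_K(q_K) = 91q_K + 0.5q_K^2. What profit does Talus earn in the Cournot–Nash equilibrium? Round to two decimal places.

728.98

Talus's profit: π_T = (204 - Q)q_T - (78q_T + 2q_T²). Setting ∂π_T/∂q_T = 0: 126 - 6q_T - (q_K) = 0.
Kestrel's profit: π_K = (204 - Q)q_K - (91q_K + (1/2)q_K²). Setting ∂π_K/∂q_K = 0: 113 - 3q_K - (q_T) = 0.
So q_T = (126 - q_K)/6 and q_K = (113 - q_T)/3.
Solving the pair: q_T = 265/17, q_K = 552/17.
Price P = 204 - 817/17 = 155.9412.
Talus's profit: 155.9412·(265/17) - 78·(265/17) - 2(265/17)² = 728.9792.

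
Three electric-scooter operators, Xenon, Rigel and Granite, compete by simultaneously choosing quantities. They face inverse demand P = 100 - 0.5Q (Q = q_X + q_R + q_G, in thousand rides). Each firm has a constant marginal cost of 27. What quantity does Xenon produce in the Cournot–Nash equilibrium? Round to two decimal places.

Each firm earns π_i = (100 - 0.5Q)q_i - 27q_i.
Setting ∂π_i/∂q_i = 0 with rivals' quantities fixed: 73 - q_i - (1/2)·Σ_{j≠i} q_j = 0.
By symmetry each firm produces the same amount; substituting Σ_{j≠i} q_j = 2q_i yields q_i = 73/2.

36.50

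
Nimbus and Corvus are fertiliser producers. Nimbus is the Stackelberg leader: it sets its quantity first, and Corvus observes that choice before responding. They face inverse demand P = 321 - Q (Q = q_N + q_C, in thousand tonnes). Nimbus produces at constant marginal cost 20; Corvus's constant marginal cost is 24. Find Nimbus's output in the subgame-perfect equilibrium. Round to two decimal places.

152.50

The follower Corvus best-responds to any q_N: π_C = (321 - Q)q_C - 24q_C.
Follower FOC: 297 - q_N - 2q_C = 0, so q_C(q_N) = (297 - q_N)/2.
Nimbus substitutes q_C(q_N) into its own profit: π_N = q_N(321 - q_N - (297 - q_N)/2) - 20q_N = (345/2 - (1/2)q_N)q_N - 20q_N.
Leader FOC: 305/2 - q_N = 0, so q_N = 305/2.
Then q_C = (297 - 305/2)/2 = 289/4.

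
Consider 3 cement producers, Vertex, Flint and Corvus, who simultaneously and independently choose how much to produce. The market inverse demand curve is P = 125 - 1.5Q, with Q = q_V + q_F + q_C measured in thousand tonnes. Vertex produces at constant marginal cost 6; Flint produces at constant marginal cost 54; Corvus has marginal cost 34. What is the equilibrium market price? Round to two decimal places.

Vertex's profit: π_V = (125 - 1.5Q)q_V - (6q_V). Setting ∂π_V/∂q_V = 0: 119 - 3q_V - (3/2)(q_F + q_C) = 0.
Flint's first-order condition: 71 - 3q_F - (3/2)(q_V + q_C) = 0.
Corvus's profit: π_C = (125 - 1.5Q)q_C - (34q_C). Setting ∂π_C/∂q_C = 0: 91 - 3q_C - (3/2)(q_V + q_F) = 0.
Adding the 3 conditions: 281 − 3Q − 3Q = 0, i.e. Q = 281/6.
Back-substituting: q_V = (119 − 281/4)/(3/2) = 65/2, q_F = (71 − 281/4)/(3/2) = 1/2, q_C = (91 − 281/4)/(3/2) = 83/6.
Total output Q = 281/6, so price P = 125 - (3/2)·(281/6) = 219/4.

54.75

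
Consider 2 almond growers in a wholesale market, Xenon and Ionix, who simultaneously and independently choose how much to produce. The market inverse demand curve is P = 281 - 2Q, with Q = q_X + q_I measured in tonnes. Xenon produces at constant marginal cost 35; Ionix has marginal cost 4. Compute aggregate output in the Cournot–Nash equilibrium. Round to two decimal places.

87.17

Xenon's profit: π_X = (281 - 2Q)q_X - (35q_X). Setting ∂π_X/∂q_X = 0: 246 - 4q_X - 2(q_I) = 0.
Ionix's first-order condition: 277 - 4q_I - 2(q_X) = 0.
Best responses: q_X = (246 - 2q_I)/4, q_I = (277 - 2q_X)/4.
Solving the pair: q_X = 215/6, q_I = 154/3.
Total output Q = 215/6 + 154/3 = 523/6.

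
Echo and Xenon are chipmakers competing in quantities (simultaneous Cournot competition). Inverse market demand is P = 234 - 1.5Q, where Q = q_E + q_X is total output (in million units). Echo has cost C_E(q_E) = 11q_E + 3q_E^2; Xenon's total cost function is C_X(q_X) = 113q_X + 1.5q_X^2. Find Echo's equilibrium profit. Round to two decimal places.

2247.41

Echo's profit: π_E = (234 - 1.5Q)q_E - (11q_E + 3q_E²). Setting ∂π_E/∂q_E = 0: 223 - 9q_E - (3/2)(q_X) = 0.
Xenon's profit: π_X = (234 - 1.5Q)q_X - (113q_X + (3/2)q_X²). Setting ∂π_X/∂q_X = 0: 121 - 6q_X - (3/2)(q_E) = 0.
Best responses: q_E = (223 - (3/2)q_X)/9, q_X = (121 - (3/2)q_E)/6.
Solving the pair: q_E = 514/23, q_X = 1006/69.
Price P = 234 - (3/2)·36.9275 = 178.6087.
Echo's profit: 178.6087·(514/23) - 11·(514/23) - 3(514/23)² = 2247.4140.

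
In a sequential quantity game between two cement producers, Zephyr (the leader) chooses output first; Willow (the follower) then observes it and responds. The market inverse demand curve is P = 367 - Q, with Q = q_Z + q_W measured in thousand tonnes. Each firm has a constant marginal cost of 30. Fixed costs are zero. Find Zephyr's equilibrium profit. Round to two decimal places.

The follower Willow best-responds to any q_Z: π_W = (367 - Q)q_W - 30q_W.
Follower FOC: 337 - q_Z - 2q_W = 0, so q_W(q_Z) = (337 - q_Z)/2.
The leader anticipates this reaction. Substituting into P = 367 - Q gives P = 397/2 - (1/2)q_Z, so π_Z = (397/2 - (1/2)q_Z)q_Z - 30q_Z.
Leader FOC: 337/2 - q_Z = 0, so q_Z = 337/2.
Then q_W = (337 - 337/2)/2 = 337/4.
Price P = 367 - 1011/4 = 457/4.
Zephyr's profit: (457/4 - 30)·(337/2) = 14196.1250.

14196.13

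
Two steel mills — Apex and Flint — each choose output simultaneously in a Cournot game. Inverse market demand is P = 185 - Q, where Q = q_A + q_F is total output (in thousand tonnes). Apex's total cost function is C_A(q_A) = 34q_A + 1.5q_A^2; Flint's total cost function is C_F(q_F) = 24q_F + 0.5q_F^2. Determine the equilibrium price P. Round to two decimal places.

117.43

Apex's profit: π_A = (185 - Q)q_A - (34q_A + (3/2)q_A²). Setting ∂π_A/∂q_A = 0: 151 - 5q_A - (q_F) = 0.
Flint's profit: π_F = (185 - Q)q_F - (24q_F + (1/2)q_F²). Setting ∂π_F/∂q_F = 0: 161 - 3q_F - (q_A) = 0.
So q_A = (151 - q_F)/5 and q_F = (161 - q_A)/3.
Substituting one into the other gives q_A = 146/7 and q_F = 327/7.
Total output Q = 473/7, so price P = 185 - 473/7 = 822/7.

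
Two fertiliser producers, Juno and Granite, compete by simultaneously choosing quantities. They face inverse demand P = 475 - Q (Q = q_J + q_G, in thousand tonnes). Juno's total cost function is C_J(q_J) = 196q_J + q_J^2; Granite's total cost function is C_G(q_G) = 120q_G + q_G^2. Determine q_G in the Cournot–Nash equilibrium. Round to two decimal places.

76.07

Juno's profit: π_J = (475 - Q)q_J - (196q_J + q_J²). Setting ∂π_J/∂q_J = 0: 279 - 4q_J - (q_G) = 0.
Granite's first-order condition: 355 - 4q_G - (q_J) = 0.
Rearranging gives the reaction functions q_J = (279 - q_G)/4 and q_G = (355 - q_J)/4.
Solving the pair: q_J = 761/15, q_G = 1141/15.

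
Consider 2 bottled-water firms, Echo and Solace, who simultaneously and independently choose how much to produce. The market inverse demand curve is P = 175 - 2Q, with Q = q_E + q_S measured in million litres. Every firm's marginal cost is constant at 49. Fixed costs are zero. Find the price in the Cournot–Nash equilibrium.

Each firm earns π_i = (175 - 2Q)q_i - 49q_i.
First-order condition (treating rivals' output as given): 126 - 4q_i - 2q_j = 0.
By symmetry each firm produces the same amount; substituting q_j = q_i yields q_i = 126/6 = 21.
Total output Q = 42, so price P = 175 - 2·42 = 91.

91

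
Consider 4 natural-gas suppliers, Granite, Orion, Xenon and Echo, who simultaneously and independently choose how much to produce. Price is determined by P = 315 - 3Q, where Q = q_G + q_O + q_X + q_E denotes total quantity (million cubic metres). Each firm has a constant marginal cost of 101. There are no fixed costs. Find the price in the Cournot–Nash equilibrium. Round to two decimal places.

A representative firm's profit is π_i = q_i(315 - 3Q) - 101q_i.
First-order condition (treating rivals' output as given): 214 - 6q_i - 3·Σ_{j≠i} q_j = 0.
With identical firms every q_j equals q_i, so Σ_{j≠i} q_j = 3q_i and 214 = 15q_i, giving q_i = 214/15.
Total output Q = 856/15, so price P = 315 - 3·(856/15) = 719/5.

143.80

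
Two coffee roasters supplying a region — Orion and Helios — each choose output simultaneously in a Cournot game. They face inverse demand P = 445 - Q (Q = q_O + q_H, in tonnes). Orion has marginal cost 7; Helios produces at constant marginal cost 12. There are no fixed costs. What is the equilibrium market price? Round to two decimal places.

Orion's profit: π_O = (445 - Q)q_O - (7q_O). Setting ∂π_O/∂q_O = 0: 438 - 2q_O - (q_H) = 0.
Helios's profit: π_H = (445 - Q)q_H - (12q_H). Setting ∂π_H/∂q_H = 0: 433 - 2q_H - (q_O) = 0.
Rearranging gives the reaction functions q_O = (438 - q_H)/2 and q_H = (433 - q_O)/2.
Substituting one into the other gives q_O = 443/3 and q_H = 428/3.
Total output Q = 871/3, so price P = 445 - 871/3 = 464/3.

154.67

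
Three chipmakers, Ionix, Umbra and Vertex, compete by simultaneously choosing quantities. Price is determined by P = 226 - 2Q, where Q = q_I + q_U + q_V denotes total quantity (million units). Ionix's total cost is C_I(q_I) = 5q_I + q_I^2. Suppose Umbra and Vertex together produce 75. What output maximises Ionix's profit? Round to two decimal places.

With rivals' combined output fixed at 75, Ionix's profit is π_I = (226 - 2·75 - 2q_I)q_I - (5q_I + q_I²) = (76 - 2q_I)q_I - (5q_I + q_I²).
∂π_I/∂q_I = 71 - 6q_I = 0, so q_I = 71/6.

11.83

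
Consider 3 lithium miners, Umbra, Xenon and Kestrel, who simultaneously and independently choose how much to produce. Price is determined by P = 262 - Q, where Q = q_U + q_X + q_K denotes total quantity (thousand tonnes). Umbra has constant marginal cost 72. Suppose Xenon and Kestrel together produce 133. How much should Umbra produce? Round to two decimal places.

With rivals' combined output fixed at 133, Umbra's profit is π_U = (262 - 133 - q_U)q_U - (72q_U) = (129 - q_U)q_U - (72q_U).
∂π_U/∂q_U = 57 - 2q_U = 0, so q_U = 57/2.

28.50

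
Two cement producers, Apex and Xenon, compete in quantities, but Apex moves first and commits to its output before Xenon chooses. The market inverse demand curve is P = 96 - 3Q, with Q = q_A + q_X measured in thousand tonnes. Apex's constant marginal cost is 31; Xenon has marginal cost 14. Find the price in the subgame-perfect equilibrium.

The follower Xenon best-responds to any q_A: π_X = (96 - 3Q)q_X - 14q_X.
Follower FOC: 82 - 3q_A - 6q_X = 0, so q_X(q_A) = (82 - 3q_A)/6.
The leader anticipates this reaction. Substituting into P = 96 - 3Q gives P = 55 - (3/2)q_A, so π_A = (55 - (3/2)q_A)q_A - 31q_A.
Leader FOC: 24 - 3q_A = 0, so q_A = 8.
Then q_X = (82 - 3·8)/6 = 29/3.
Total output Q = 53/3, so price P = 96 - 3·(53/3) = 43.

43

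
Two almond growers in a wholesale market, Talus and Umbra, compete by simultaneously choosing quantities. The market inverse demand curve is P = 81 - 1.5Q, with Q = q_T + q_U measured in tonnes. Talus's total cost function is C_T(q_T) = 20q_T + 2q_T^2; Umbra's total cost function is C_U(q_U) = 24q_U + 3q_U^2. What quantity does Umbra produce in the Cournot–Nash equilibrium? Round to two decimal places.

5.06

Talus's profit: π_T = (81 - 1.5Q)q_T - (20q_T + 2q_T²). Setting ∂π_T/∂q_T = 0: 61 - 7q_T - (3/2)(q_U) = 0.
Umbra's profit: π_U = (81 - 1.5Q)q_U - (24q_U + 3q_U²). Setting ∂π_U/∂q_U = 0: 57 - 9q_U - (3/2)(q_T) = 0.
So q_T = (61 - (3/2)q_U)/7 and q_U = (57 - (3/2)q_T)/9.
Solving the pair: q_T = 206/27, q_U = 410/81.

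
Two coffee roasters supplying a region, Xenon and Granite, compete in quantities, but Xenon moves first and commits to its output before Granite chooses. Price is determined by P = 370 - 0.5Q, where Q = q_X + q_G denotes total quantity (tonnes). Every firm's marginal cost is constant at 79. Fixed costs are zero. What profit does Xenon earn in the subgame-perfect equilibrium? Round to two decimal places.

Solve by backward induction. Given q_X, the follower Granite maximises π_G = (370 - (1/2)q_X - (1/2)q_G)q_G - 79q_G.
∂π_G/∂q_G = 291 - (1/2)q_X - q_G = 0 gives the reaction function q_G = (291 - (1/2)q_X).
The leader anticipates this reaction. Substituting into P = 370 - 0.5Q gives P = 449/2 - (1/4)q_X, so π_X = (449/2 - (1/4)q_X)q_X - 79q_X.
The leader's first-order condition 291/2 - (1/2)q_X = 0 yields q_X = 291.
Then q_G = (291 - (1/2)·291) = 291/2.
Price P = 370 - (1/2)·(873/2) = 607/4.
Xenon's profit: (607/4 - 79)·291 = 21170.2500.

21170.25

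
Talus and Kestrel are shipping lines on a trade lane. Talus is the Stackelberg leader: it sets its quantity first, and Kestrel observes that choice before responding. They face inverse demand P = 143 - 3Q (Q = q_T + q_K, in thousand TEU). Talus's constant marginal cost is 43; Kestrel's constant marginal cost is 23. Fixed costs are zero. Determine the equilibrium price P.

Solve by backward induction. Given q_T, the follower Kestrel maximises π_K = (143 - 3q_T - 3q_K)q_K - 23q_K.
Setting the follower's marginal profit to zero, 120 - 3q_T - 6q_K = 0, i.e. q_K = (120 - 3q_T)/6.
The leader anticipates this reaction. Substituting into P = 143 - 3Q gives P = 83 - (3/2)q_T, so π_T = (83 - (3/2)q_T)q_T - 43q_T.
The leader's first-order condition 40 - 3q_T = 0 yields q_T = 40/3.
Then q_K = (120 - 3·(40/3))/6 = 40/3.
Total output Q = 80/3, so price P = 143 - 3·(80/3) = 63.

63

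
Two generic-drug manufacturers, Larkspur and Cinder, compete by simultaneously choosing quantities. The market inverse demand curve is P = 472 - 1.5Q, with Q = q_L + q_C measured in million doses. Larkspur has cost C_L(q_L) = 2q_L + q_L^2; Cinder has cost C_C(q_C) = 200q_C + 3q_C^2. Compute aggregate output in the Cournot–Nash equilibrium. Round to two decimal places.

Larkspur's profit: π_L = (472 - 1.5Q)q_L - (2q_L + q_L²). Setting ∂π_L/∂q_L = 0: 470 - 5q_L - (3/2)(q_C) = 0.
Cinder's profit: π_C = (472 - 1.5Q)q_C - (200q_C + 3q_C²). Setting ∂π_C/∂q_C = 0: 272 - 9q_C - (3/2)(q_L) = 0.
Rearranging gives the reaction functions q_L = (470 - (3/2)q_C)/5 and q_C = (272 - (3/2)q_L)/9.
Solving the pair: q_L = 89.4035, q_C = 15.3216.
Total output Q = 89.4035 + 15.3216 = 104.7251.

104.73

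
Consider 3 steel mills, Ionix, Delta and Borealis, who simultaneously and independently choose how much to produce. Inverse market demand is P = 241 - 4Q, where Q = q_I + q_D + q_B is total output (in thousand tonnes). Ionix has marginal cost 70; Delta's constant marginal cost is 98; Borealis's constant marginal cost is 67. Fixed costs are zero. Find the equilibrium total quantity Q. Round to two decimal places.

30.50

Ionix's profit: π_I = (241 - 4Q)q_I - (70q_I). Setting ∂π_I/∂q_I = 0: 171 - 8q_I - 4(q_D + q_B) = 0.
Delta's profit: π_D = (241 - 4Q)q_D - (98q_D). Setting ∂π_D/∂q_D = 0: 143 - 8q_D - 4(q_I + q_B) = 0.
Borealis's profit: π_B = (241 - 4Q)q_B - (67q_B). Setting ∂π_B/∂q_B = 0: 174 - 8q_B - 4(q_I + q_D) = 0.
Adding the 3 conditions: 488 − 8Q − 8Q = 0, i.e. Q = 61/2.
Back-substituting: q_I = (171 − 122)/4 = 49/4, q_D = (143 − 122)/4 = 21/4, q_B = (174 − 122)/4 = 13.
Total output Q = 49/4 + 21/4 + 13 = 61/2.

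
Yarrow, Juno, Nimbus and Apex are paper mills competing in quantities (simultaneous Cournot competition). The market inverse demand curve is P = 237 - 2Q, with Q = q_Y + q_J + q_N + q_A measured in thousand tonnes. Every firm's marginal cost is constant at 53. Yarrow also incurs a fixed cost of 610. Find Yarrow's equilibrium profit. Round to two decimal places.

67.12

A representative firm's profit is π_i = q_i(237 - 2Q) - 53q_i.
Setting ∂π_i/∂q_i = 0 with rivals' quantities fixed: 184 - 4q_i - 2·Σ_{j≠i} q_j = 0.
By symmetry each firm produces the same amount; substituting Σ_{j≠i} q_j = 3q_i yields q_i = 184/10 = 92/5.
Price P = 237 - 2·(368/5) = 449/5.
Yarrow's profit: (449/5 - 53)·(92/5) - 610 = 1678/25.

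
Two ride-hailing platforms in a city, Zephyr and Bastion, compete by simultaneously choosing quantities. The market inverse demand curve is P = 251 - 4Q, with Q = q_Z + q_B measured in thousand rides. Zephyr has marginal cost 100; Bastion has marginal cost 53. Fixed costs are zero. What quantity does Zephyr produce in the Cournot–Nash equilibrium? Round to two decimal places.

Zephyr's profit: π_Z = (251 - 4Q)q_Z - (100q_Z). Setting ∂π_Z/∂q_Z = 0: 151 - 8q_Z - 4(q_B) = 0.
Bastion's profit: π_B = (251 - 4Q)q_B - (53q_B). Setting ∂π_B/∂q_B = 0: 198 - 8q_B - 4(q_Z) = 0.
So q_Z = (151 - 4q_B)/8 and q_B = (198 - 4q_Z)/8.
Substituting one into the other gives q_Z = 26/3 and q_B = 245/12.

8.67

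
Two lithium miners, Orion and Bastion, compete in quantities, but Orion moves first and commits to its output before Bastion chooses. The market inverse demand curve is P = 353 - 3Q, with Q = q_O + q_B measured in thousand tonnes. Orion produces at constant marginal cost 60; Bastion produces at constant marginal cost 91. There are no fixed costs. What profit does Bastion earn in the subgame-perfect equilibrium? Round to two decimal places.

833.33

The follower Bastion best-responds to any q_O: π_B = (353 - 3Q)q_B - 91q_B.
∂π_B/∂q_B = 262 - 3q_O - 6q_B = 0 gives the reaction function q_B = (262 - 3q_O)/6.
Orion substitutes q_B(q_O) into its own profit: π_O = q_O(353 - 3q_O - (262 - 3q_O)/2) - 60q_O = (222 - (3/2)q_O)q_O - 60q_O.
Maximising: ∂π_O/∂q_O = 162 - 3q_O = 0, giving q_O = 54.
Then q_B = (262 - 3·54)/6 = 50/3.
Price P = 353 - 3·(212/3) = 141.
Bastion's profit: (141 - 91)·(50/3) = 833.3333.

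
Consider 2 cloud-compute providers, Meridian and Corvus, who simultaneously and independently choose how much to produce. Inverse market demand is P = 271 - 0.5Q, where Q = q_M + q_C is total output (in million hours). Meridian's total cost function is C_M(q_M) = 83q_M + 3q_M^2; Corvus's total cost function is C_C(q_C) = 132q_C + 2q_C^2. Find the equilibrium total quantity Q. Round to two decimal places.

50.35

Meridian's profit: π_M = (271 - 0.5Q)q_M - (83q_M + 3q_M²). Setting ∂π_M/∂q_M = 0: 188 - 7q_M - (1/2)(q_C) = 0.
Corvus's first-order condition: 139 - 5q_C - (1/2)(q_M) = 0.
Rearranging gives the reaction functions q_M = (188 - (1/2)q_C)/7 and q_C = (139 - (1/2)q_M)/5.
Solving the pair: q_M = 25.0504, q_C = 25.2950.
Total output Q = 25.0504 + 25.2950 = 50.3453.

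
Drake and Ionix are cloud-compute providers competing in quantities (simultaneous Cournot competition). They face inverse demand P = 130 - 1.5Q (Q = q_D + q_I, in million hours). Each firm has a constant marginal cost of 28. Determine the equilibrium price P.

A representative firm's profit is π_i = q_i(130 - 1.5Q) - 28q_i.
Setting ∂π_i/∂q_i = 0 with rivals' quantities fixed: 102 - 3q_i - (3/2)q_j = 0.
With identical firms every q_j equals q_i, so q_j = q_i and 102 = (9/2)q_i, giving q_i = 68/3.
Total output Q = 136/3, so price P = 130 - (3/2)·(136/3) = 62.

62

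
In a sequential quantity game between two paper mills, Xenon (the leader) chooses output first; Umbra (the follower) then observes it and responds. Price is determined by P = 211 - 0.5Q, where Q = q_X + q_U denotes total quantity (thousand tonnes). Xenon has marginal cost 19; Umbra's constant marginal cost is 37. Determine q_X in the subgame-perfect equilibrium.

The follower Umbra best-responds to any q_X: π_U = (211 - 0.5Q)q_U - 37q_U.
∂π_U/∂q_U = 174 - (1/2)q_X - q_U = 0 gives the reaction function q_U = (174 - (1/2)q_X).
Xenon substitutes q_U(q_X) into its own profit: π_X = q_X(211 - (1/2)q_X - (174 - (1/2)q_X)/2) - 19q_X = (124 - (1/4)q_X)q_X - 19q_X.
Maximising: ∂π_X/∂q_X = 105 - (1/2)q_X = 0, giving q_X = 210.
Then q_U = (174 - (1/2)·210) = 69.

210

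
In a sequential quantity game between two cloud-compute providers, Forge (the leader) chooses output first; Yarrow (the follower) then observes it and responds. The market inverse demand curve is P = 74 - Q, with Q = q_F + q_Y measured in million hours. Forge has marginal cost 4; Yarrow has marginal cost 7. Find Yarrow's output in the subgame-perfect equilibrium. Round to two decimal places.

The follower Yarrow best-responds to any q_F: π_Y = (74 - Q)q_Y - 7q_Y.
∂π_Y/∂q_Y = 67 - q_F - 2q_Y = 0 gives the reaction function q_Y = (67 - q_F)/2.
Forge substitutes q_Y(q_F) into its own profit: π_F = q_F(74 - q_F - (67 - q_F)/2) - 4q_F = (81/2 - (1/2)q_F)q_F - 4q_F.
The leader's first-order condition 73/2 - q_F = 0 yields q_F = 73/2.
Then q_Y = (67 - 73/2)/2 = 61/4.

15.25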